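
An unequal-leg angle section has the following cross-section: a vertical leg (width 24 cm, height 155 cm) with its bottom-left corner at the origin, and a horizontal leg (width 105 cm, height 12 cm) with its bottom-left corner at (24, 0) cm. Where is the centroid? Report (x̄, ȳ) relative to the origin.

vertical leg: A = 24 × 155 = 3720.00, centroid at (12.00, 77.50).
horizontal leg: A = 105 × 12 = 1260.00, centroid at (76.50, 6.00).
ΣA = 4980.00 cm², ΣAx̄ = 141030.00 cm³, ΣAȳ = 295860.00 cm³.
x̄ = 141030.00/4980.00 = 28.32 cm; ȳ = 295860.00/4980.00 = 59.41 cm.

x̄ = 28.32 cm, ȳ = 59.41 cm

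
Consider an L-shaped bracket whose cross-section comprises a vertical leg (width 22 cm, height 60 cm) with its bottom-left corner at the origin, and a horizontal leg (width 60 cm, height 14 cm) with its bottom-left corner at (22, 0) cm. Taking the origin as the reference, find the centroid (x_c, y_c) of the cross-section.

Part | A | x̄ᵢ | ȳᵢ | A·x̄ᵢ | A·ȳᵢ
vertical leg | 1320.00 | 11.00 | 30.00 | 14520.00 | 39600.00
horizontal leg | 840.00 | 52.00 | 7.00 | 43680.00 | 5880.00
Σ | 2160.00 |  |  | 58200.00 | 45480.00
x_c = 58200.00 / 2160.00 = 26.94 cm
y_c = 45480.00 / 2160.00 = 21.06 cm

x_c = 26.94 cm, y_c = 21.06 cm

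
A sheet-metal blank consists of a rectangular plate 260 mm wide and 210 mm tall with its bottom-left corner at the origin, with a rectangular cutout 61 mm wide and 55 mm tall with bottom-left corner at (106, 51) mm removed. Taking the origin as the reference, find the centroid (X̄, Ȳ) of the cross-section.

X̄ = 129.57 mm, Ȳ = 106.73 mm

plate: A = 260 × 210 = 54600.00, centroid at (130.00, 105.00).
hole: A = −(61 × 55) = -3355.00, centroid at (136.50, 78.50).
ΣA = 51245.00 mm²
ΣAX̄ = (54600.00)(130.00) + (-3355.00)(136.50) = 6640042.50 mm³
ΣAȲ = (54600.00)(105.00) + (-3355.00)(78.50) = 5469632.50 mm³
X̄ = 6640042.50 / 51245.00 = 129.57 mm
Ȳ = 5469632.50 / 51245.00 = 106.73 mm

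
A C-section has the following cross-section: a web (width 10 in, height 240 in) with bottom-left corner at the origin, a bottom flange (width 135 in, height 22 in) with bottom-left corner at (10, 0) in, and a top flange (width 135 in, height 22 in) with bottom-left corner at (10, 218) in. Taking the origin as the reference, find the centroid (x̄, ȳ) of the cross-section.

Part | A | x̄ᵢ | ȳᵢ | A·x̄ᵢ | A·ȳᵢ
web | 2400.00 | 5.00 | 120.00 | 12000.00 | 288000.00
bottom flange | 2970.00 | 77.50 | 11.00 | 230175.00 | 32670.00
top flange | 2970.00 | 77.50 | 229.00 | 230175.00 | 680130.00
Σ | 8340.00 |  |  | 472350.00 | 1000800.00
x̄ = 472350.00 / 8340.00 = 56.64 in
ȳ = 1000800.00 / 8340.00 = 120.00 in

x̄ = 56.64 in, ȳ = 120.00 in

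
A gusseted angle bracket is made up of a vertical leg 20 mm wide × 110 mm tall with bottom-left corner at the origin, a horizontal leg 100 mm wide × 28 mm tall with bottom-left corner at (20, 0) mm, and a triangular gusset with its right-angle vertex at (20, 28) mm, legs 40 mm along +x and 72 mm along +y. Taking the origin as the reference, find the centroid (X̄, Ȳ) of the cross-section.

vertical leg: A = 20 × 110 = 2200.00, centroid at (10.00, 55.00).
horizontal leg: A = 100 × 28 = 2800.00, centroid at (70.00, 14.00).
gusset: A = ½·40·72 = 1440.00, centroid at (33.33, 52.00).
ΣA = 6440.00 mm², ΣAX̄ = 266000.00 mm³, ΣAȲ = 235080.00 mm³.
X̄ = 266000.00/6440.00 = 41.30 mm; Ȳ = 235080.00/6440.00 = 36.50 mm.

X̄ = 41.30 mm, Ȳ = 36.50 mm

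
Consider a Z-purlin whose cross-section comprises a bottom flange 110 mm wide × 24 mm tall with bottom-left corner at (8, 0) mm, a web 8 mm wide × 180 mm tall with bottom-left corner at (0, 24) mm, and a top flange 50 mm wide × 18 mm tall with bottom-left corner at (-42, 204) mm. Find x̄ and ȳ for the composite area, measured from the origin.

bottom flange: A = 110 × 24 = 2640.00, centroid at (63.00, 12.00).
web: A = 8 × 180 = 1440.00, centroid at (4.00, 114.00).
top flange: A = 50 × 18 = 900.00, centroid at (-17.00, 213.00).
ΣA = 4980.00 mm²
ΣAx̄ = (2640.00)(63.00) + (1440.00)(4.00) + (900.00)(-17.00) = 156780.00 mm³
ΣAȳ = (2640.00)(12.00) + (1440.00)(114.00) + (900.00)(213.00) = 387540.00 mm³
x̄ = 156780.00 / 4980.00 = 31.48 mm
ȳ = 387540.00 / 4980.00 = 77.82 mm

x̄ = 31.48 mm, ȳ = 77.82 mm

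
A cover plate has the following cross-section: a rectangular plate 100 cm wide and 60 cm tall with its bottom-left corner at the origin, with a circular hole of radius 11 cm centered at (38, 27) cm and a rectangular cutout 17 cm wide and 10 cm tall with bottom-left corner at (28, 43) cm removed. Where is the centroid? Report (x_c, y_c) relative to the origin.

plate: A = 100 × 60 = 6000.00, centroid at (50.00, 30.00).
hole 1: A = −π·11² = -380.13, centroid at (38.00, 27.00).
hole 2: A = −(17 × 10) = -170.00, centroid at (36.50, 48.00).
ΣA = 5449.87 cm², ΣAx_c = 279349.96 cm³, ΣAy_c = 161576.42 cm³.
x_c = 279349.96/5449.87 = 51.26 cm; y_c = 161576.42/5449.87 = 29.65 cm.

x_c = 51.26 cm, y_c = 29.65 cm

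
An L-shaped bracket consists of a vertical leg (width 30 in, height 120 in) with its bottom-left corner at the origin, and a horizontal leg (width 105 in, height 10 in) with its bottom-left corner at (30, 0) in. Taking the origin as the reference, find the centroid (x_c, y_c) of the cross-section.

vertical leg: A = 30 × 120 = 3600.00, centroid at (15.00, 60.00).
horizontal leg: A = 105 × 10 = 1050.00, centroid at (82.50, 5.00).
ΣA = 4650.00 in², ΣAx_c = 140625.00 in³, ΣAy_c = 221250.00 in³.
x_c = 140625.00/4650.00 = 30.24 in; y_c = 221250.00/4650.00 = 47.58 in.

x_c = 30.24 in, y_c = 47.58 in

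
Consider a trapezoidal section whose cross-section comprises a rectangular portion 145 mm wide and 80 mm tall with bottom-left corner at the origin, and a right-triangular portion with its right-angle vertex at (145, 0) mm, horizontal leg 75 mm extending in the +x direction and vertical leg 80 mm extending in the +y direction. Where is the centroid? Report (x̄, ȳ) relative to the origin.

x̄ = 92.53 mm, ȳ = 37.26 mm

Part | A | x̄ᵢ | ȳᵢ | A·x̄ᵢ | A·ȳᵢ
rectangular portion | 11600.00 | 72.50 | 40.00 | 841000.00 | 464000.00
triangular portion | 3000.00 | 170.00 | 26.67 | 510000.00 | 80000.00
Σ | 14600.00 |  |  | 1351000.00 | 544000.00
x̄ = 1351000.00 / 14600.00 = 92.53 mm
ȳ = 544000.00 / 14600.00 = 37.26 mm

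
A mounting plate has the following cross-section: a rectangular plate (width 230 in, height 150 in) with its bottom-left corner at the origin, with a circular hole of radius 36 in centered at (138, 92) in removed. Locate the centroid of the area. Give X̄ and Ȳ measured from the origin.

X̄ = 111.92 in, Ȳ = 72.73 in

Part | A | x̄ᵢ | ȳᵢ | A·x̄ᵢ | A·ȳᵢ
plate | 34500.00 | 115.00 | 75.00 | 3967500.00 | 2587500.00
hole | -4071.50 | 138.00 | 92.00 | -561867.56 | -374578.38
Σ | 30428.50 |  |  | 3405632.44 | 2212921.62
X̄ = 3405632.44 / 30428.50 = 111.92 in
Ȳ = 2212921.62 / 30428.50 = 72.73 in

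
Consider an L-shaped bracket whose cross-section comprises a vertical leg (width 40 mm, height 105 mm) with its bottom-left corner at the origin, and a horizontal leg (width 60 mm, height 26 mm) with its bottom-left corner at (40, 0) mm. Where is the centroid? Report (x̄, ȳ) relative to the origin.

x̄ = 33.54 mm, ȳ = 41.80 mm

Part | A | x̄ᵢ | ȳᵢ | A·x̄ᵢ | A·ȳᵢ
vertical leg | 4200.00 | 20.00 | 52.50 | 84000.00 | 220500.00
horizontal leg | 1560.00 | 70.00 | 13.00 | 109200.00 | 20280.00
Σ | 5760.00 |  |  | 193200.00 | 240780.00
x̄ = 193200.00 / 5760.00 = 33.54 mm
ȳ = 240780.00 / 5760.00 = 41.80 mm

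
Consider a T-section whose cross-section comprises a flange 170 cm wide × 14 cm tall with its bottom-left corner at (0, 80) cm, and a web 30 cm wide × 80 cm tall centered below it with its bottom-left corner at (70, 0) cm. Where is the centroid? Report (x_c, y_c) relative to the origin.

web: A = 30 × 80 = 2400.00, centroid at (85.00, 40.00).
flange: A = 170 × 14 = 2380.00, centroid at (85.00, 87.00).
ΣA = 4780.00 cm²
ΣAx_c = (2400.00)(85.00) + (2380.00)(85.00) = 406300.00 cm³
ΣAy_c = (2400.00)(40.00) + (2380.00)(87.00) = 303060.00 cm³
x_c = 406300.00 / 4780.00 = 85.00 cm
y_c = 303060.00 / 4780.00 = 63.40 cm

x_c = 85.00 cm, y_c = 63.40 cm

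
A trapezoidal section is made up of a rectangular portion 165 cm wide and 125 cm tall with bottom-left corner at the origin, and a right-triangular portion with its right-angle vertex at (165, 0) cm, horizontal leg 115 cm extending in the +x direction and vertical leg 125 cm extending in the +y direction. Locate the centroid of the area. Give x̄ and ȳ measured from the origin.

x̄ = 113.73 cm, ȳ = 57.12 cm

rectangular portion: A = 165 × 125 = 20625.00, centroid at (82.50, 62.50).
triangular portion: A = ½·115·125 = 7187.50, centroid at (203.33, 41.67).
ΣA = 27812.50 cm², ΣAx̄ = 3163020.83 cm³, ΣAȳ = 1588541.67 cm³.
x̄ = 3163020.83/27812.50 = 113.73 cm; ȳ = 1588541.67/27812.50 = 57.12 cm.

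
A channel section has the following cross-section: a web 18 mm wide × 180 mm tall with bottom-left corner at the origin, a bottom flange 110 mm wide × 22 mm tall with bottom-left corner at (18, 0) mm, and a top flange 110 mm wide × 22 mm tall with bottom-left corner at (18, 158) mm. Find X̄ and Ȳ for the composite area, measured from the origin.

web: A = 18 × 180 = 3240.00, centroid at (9.00, 90.00).
bottom flange: A = 110 × 22 = 2420.00, centroid at (73.00, 11.00).
top flange: A = 110 × 22 = 2420.00, centroid at (73.00, 169.00).
ΣA = 8080.00 mm², ΣAX̄ = 382480.00 mm³, ΣAȲ = 727200.00 mm³.
X̄ = 382480.00/8080.00 = 47.34 mm; Ȳ = 727200.00/8080.00 = 90.00 mm.

X̄ = 47.34 mm, Ȳ = 90.00 mm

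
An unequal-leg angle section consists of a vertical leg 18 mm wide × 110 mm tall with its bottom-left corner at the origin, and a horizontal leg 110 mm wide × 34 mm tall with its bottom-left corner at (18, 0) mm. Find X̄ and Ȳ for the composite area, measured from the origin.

X̄ = 50.85 mm, Ȳ = 30.15 mm

vertical leg: A = 18 × 110 = 1980.00, centroid at (9.00, 55.00).
horizontal leg: A = 110 × 34 = 3740.00, centroid at (73.00, 17.00).
ΣA = 5720.00 mm²
ΣAX̄ = (1980.00)(9.00) + (3740.00)(73.00) = 290840.00 mm³
ΣAȲ = (1980.00)(55.00) + (3740.00)(17.00) = 172480.00 mm³
X̄ = 290840.00 / 5720.00 = 50.85 mm
Ȳ = 172480.00 / 5720.00 = 30.15 mm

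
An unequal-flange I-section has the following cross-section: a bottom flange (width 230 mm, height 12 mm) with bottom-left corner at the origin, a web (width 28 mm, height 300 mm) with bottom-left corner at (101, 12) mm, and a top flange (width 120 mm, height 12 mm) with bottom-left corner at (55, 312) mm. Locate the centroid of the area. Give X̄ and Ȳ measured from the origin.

bottom flange: A = 230 × 12 = 2760.00, centroid at (115.00, 6.00).
web: A = 28 × 300 = 8400.00, centroid at (115.00, 162.00).
top flange: A = 120 × 12 = 1440.00, centroid at (115.00, 318.00).
ΣA = 12600.00 mm², ΣAX̄ = 1449000.00 mm³, ΣAȲ = 1835280.00 mm³.
X̄ = 1449000.00/12600.00 = 115.00 mm; Ȳ = 1835280.00/12600.00 = 145.66 mm.

X̄ = 115.00 mm, Ȳ = 145.66 mm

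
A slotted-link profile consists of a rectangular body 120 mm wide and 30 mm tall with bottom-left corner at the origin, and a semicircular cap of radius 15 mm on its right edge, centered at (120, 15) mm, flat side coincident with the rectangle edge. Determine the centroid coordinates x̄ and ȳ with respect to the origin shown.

x̄ = 65.93 mm, ȳ = 15.00 mm

rectangular body: A = 120 × 30 = 3600.00, centroid at (60.00, 15.00).
semicircular end: A = ½π·15² = 353.43, centroid at (126.37, 15.00).
ΣA = 3953.43 mm², ΣAx̄ = 260661.50 mm³, ΣAȳ = 59301.44 mm³.
x̄ = 260661.50/3953.43 = 65.93 mm; ȳ = 59301.44/3953.43 = 15.00 mm.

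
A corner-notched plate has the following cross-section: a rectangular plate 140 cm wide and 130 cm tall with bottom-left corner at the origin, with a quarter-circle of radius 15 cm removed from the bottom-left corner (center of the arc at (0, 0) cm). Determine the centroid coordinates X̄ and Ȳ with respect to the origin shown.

plate: A = 140 × 130 = 18200.00, centroid at (70.00, 65.00).
removed quarter-circle: A = −¼π·15² = -176.71, centroid at (6.37, 6.37).
ΣA = 18023.29 cm², ΣAX̄ = 1272875.00 cm³, ΣAȲ = 1181875.00 cm³.
X̄ = 1272875.00/18023.29 = 70.62 cm; Ȳ = 1181875.00/18023.29 = 65.57 cm.

X̄ = 70.62 cm, Ȳ = 65.57 cm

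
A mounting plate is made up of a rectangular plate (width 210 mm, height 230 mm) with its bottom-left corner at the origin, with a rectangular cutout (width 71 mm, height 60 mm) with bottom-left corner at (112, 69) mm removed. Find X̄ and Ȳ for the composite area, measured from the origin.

plate: A = 210 × 230 = 48300.00, centroid at (105.00, 115.00).
hole: A = −(71 × 60) = -4260.00, centroid at (147.50, 99.00).
ΣA = 44040.00 mm²
ΣAX̄ = (48300.00)(105.00) + (-4260.00)(147.50) = 4443150.00 mm³
ΣAȲ = (48300.00)(115.00) + (-4260.00)(99.00) = 5132760.00 mm³
X̄ = 4443150.00 / 44040.00 = 100.89 mm
Ȳ = 5132760.00 / 44040.00 = 116.55 mm

X̄ = 100.89 mm, Ȳ = 116.55 mm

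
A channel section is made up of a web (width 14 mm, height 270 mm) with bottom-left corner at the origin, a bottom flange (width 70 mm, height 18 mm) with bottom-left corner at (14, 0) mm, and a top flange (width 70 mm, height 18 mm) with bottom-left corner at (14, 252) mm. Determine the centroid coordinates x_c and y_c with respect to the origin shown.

web: A = 14 × 270 = 3780.00, centroid at (7.00, 135.00).
bottom flange: A = 70 × 18 = 1260.00, centroid at (49.00, 9.00).
top flange: A = 70 × 18 = 1260.00, centroid at (49.00, 261.00).
ΣA = 6300.00 mm²
ΣAx_c = (3780.00)(7.00) + (1260.00)(49.00) + (1260.00)(49.00) = 149940.00 mm³
ΣAy_c = (3780.00)(135.00) + (1260.00)(9.00) + (1260.00)(261.00) = 850500.00 mm³
x_c = 149940.00 / 6300.00 = 23.80 mm
y_c = 850500.00 / 6300.00 = 135.00 mm

x_c = 23.80 mm, y_c = 135.00 mm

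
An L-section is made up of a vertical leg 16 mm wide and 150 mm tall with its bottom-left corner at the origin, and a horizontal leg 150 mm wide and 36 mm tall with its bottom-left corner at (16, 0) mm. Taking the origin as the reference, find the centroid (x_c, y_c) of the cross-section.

vertical leg: A = 16 × 150 = 2400.00, centroid at (8.00, 75.00).
horizontal leg: A = 150 × 36 = 5400.00, centroid at (91.00, 18.00).
ΣA = 7800.00 mm², ΣAx_c = 510600.00 mm³, ΣAy_c = 277200.00 mm³.
x_c = 510600.00/7800.00 = 65.46 mm; y_c = 277200.00/7800.00 = 35.54 mm.

x_c = 65.46 mm, y_c = 35.54 mm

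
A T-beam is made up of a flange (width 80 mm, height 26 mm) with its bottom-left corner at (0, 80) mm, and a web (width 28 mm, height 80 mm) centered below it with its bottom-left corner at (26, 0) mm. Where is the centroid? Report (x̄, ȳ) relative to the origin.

x̄ = 40.00 mm, ȳ = 65.52 mm

Part | A | x̄ᵢ | ȳᵢ | A·x̄ᵢ | A·ȳᵢ
web | 2240.00 | 40.00 | 40.00 | 89600.00 | 89600.00
flange | 2080.00 | 40.00 | 93.00 | 83200.00 | 193440.00
Σ | 4320.00 |  |  | 172800.00 | 283040.00
x̄ = 172800.00 / 4320.00 = 40.00 mm
ȳ = 283040.00 / 4320.00 = 65.52 mm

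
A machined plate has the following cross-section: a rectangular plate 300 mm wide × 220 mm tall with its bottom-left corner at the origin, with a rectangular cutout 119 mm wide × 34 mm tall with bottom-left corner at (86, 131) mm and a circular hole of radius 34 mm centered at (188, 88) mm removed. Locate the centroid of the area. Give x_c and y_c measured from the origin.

plate: A = 300 × 220 = 66000.00, centroid at (150.00, 110.00).
hole 1: A = −(119 × 34) = -4046.00, centroid at (145.50, 148.00).
hole 2: A = −π·34² = -3631.68, centroid at (188.00, 88.00).
ΣA = 58322.32 mm², ΣAx_c = 8628550.95 mm³, ΣAy_c = 6341604.06 mm³.
x_c = 8628550.95/58322.32 = 147.95 mm; y_c = 6341604.06/58322.32 = 108.73 mm.

x_c = 147.95 mm, y_c = 108.73 mm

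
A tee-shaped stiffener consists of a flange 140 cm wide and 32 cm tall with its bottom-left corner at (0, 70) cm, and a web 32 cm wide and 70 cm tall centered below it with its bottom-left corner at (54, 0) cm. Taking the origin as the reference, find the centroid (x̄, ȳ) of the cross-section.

x̄ = 70.00 cm, ȳ = 69.00 cm

Part | A | x̄ᵢ | ȳᵢ | A·x̄ᵢ | A·ȳᵢ
web | 2240.00 | 70.00 | 35.00 | 156800.00 | 78400.00
flange | 4480.00 | 70.00 | 86.00 | 313600.00 | 385280.00
Σ | 6720.00 |  |  | 470400.00 | 463680.00
x̄ = 470400.00 / 6720.00 = 70.00 cm
ȳ = 463680.00 / 6720.00 = 69.00 cm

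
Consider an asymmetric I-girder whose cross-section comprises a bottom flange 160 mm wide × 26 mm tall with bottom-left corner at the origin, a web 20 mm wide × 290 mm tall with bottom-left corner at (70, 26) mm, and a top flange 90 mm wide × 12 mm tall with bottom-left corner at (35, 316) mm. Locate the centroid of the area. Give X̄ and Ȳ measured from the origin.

bottom flange: A = 160 × 26 = 4160.00, centroid at (80.00, 13.00).
web: A = 20 × 290 = 5800.00, centroid at (80.00, 171.00).
top flange: A = 90 × 12 = 1080.00, centroid at (80.00, 322.00).
ΣA = 11040.00 mm², ΣAX̄ = 883200.00 mm³, ΣAȲ = 1393640.00 mm³.
X̄ = 883200.00/11040.00 = 80.00 mm; Ȳ = 1393640.00/11040.00 = 126.24 mm.

X̄ = 80.00 mm, Ȳ = 126.24 mm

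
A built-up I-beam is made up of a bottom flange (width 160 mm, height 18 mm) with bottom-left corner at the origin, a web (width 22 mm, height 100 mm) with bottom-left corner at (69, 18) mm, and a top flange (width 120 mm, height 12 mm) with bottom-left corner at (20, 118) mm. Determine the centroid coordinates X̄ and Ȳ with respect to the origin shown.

X̄ = 80.00 mm, Ȳ = 54.31 mm

Part | A | x̄ᵢ | ȳᵢ | A·x̄ᵢ | A·ȳᵢ
bottom flange | 2880.00 | 80.00 | 9.00 | 230400.00 | 25920.00
web | 2200.00 | 80.00 | 68.00 | 176000.00 | 149600.00
top flange | 1440.00 | 80.00 | 124.00 | 115200.00 | 178560.00
Σ | 6520.00 |  |  | 521600.00 | 354080.00
X̄ = 521600.00 / 6520.00 = 80.00 mm
Ȳ = 354080.00 / 6520.00 = 54.31 mm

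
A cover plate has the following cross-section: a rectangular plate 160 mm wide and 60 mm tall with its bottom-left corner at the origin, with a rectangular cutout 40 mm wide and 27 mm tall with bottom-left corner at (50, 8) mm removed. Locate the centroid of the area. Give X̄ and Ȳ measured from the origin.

X̄ = 81.27 mm, Ȳ = 31.08 mm

plate: A = 160 × 60 = 9600.00, centroid at (80.00, 30.00).
hole: A = −(40 × 27) = -1080.00, centroid at (70.00, 21.50).
ΣA = 8520.00 mm²
ΣAX̄ = (9600.00)(80.00) + (-1080.00)(70.00) = 692400.00 mm³
ΣAȲ = (9600.00)(30.00) + (-1080.00)(21.50) = 264780.00 mm³
X̄ = 692400.00 / 8520.00 = 81.27 mm
Ȳ = 264780.00 / 8520.00 = 31.08 mm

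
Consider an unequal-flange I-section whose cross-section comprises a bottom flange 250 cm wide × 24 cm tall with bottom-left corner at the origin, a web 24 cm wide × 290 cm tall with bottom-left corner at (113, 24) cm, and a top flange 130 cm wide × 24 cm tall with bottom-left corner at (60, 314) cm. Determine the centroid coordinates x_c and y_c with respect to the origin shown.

bottom flange: A = 250 × 24 = 6000.00, centroid at (125.00, 12.00).
web: A = 24 × 290 = 6960.00, centroid at (125.00, 169.00).
top flange: A = 130 × 24 = 3120.00, centroid at (125.00, 326.00).
ΣA = 16080.00 cm², ΣAx_c = 2010000.00 cm³, ΣAy_c = 2265360.00 cm³.
x_c = 2010000.00/16080.00 = 125.00 cm; y_c = 2265360.00/16080.00 = 140.88 cm.

x_c = 125.00 cm, y_c = 140.88 cm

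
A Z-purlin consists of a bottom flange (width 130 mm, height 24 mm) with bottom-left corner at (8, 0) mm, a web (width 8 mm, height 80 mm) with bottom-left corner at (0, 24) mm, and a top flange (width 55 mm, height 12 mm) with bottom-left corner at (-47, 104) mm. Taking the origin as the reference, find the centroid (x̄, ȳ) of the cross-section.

x̄ = 49.20 mm, ȳ = 34.16 mm

Part | A | x̄ᵢ | ȳᵢ | A·x̄ᵢ | A·ȳᵢ
bottom flange | 3120.00 | 73.00 | 12.00 | 227760.00 | 37440.00
web | 640.00 | 4.00 | 64.00 | 2560.00 | 40960.00
top flange | 660.00 | -19.50 | 110.00 | -12870.00 | 72600.00
Σ | 4420.00 |  |  | 217450.00 | 151000.00
x̄ = 217450.00 / 4420.00 = 49.20 mm
ȳ = 151000.00 / 4420.00 = 34.16 mm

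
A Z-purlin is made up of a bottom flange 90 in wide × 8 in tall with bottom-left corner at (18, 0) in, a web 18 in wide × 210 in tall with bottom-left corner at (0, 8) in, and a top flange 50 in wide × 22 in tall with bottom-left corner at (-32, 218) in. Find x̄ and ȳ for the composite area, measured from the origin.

bottom flange: A = 90 × 8 = 720.00, centroid at (63.00, 4.00).
web: A = 18 × 210 = 3780.00, centroid at (9.00, 113.00).
top flange: A = 50 × 22 = 1100.00, centroid at (-7.00, 229.00).
ΣA = 5600.00 in²
ΣAx̄ = (720.00)(63.00) + (3780.00)(9.00) + (1100.00)(-7.00) = 71680.00 in³
ΣAȳ = (720.00)(4.00) + (3780.00)(113.00) + (1100.00)(229.00) = 681920.00 in³
x̄ = 71680.00 / 5600.00 = 12.80 in
ȳ = 681920.00 / 5600.00 = 121.77 in

x̄ = 12.80 in, ȳ = 121.77 in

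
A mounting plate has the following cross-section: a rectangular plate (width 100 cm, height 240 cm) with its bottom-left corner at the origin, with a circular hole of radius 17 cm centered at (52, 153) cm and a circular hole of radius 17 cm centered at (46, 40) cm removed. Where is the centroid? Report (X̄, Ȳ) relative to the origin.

X̄ = 50.08 cm, Ȳ = 121.92 cm

plate: A = 100 × 240 = 24000.00, centroid at (50.00, 120.00).
hole 1: A = −π·17² = -907.92, centroid at (52.00, 153.00).
hole 2: A = −π·17² = -907.92, centroid at (46.00, 40.00).
ΣA = 22184.16 cm²
ΣAX̄ = (24000.00)(50.00) + (-907.92)(52.00) + (-907.92)(46.00) = 1111023.81 cm³
ΣAȲ = (24000.00)(120.00) + (-907.92)(153.00) + (-907.92)(40.00) = 2704771.39 cm³
X̄ = 1111023.81 / 22184.16 = 50.08 cm
Ȳ = 2704771.39 / 22184.16 = 121.92 cm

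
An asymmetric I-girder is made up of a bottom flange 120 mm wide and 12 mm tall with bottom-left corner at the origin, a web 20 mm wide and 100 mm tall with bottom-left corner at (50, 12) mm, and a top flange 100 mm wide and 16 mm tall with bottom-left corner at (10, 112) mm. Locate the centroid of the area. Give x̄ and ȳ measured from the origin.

x̄ = 60.00 mm, ȳ = 64.41 mm

bottom flange: A = 120 × 12 = 1440.00, centroid at (60.00, 6.00).
web: A = 20 × 100 = 2000.00, centroid at (60.00, 62.00).
top flange: A = 100 × 16 = 1600.00, centroid at (60.00, 120.00).
ΣA = 5040.00 mm², ΣAx̄ = 302400.00 mm³, ΣAȳ = 324640.00 mm³.
x̄ = 302400.00/5040.00 = 60.00 mm; ȳ = 324640.00/5040.00 = 64.41 mm.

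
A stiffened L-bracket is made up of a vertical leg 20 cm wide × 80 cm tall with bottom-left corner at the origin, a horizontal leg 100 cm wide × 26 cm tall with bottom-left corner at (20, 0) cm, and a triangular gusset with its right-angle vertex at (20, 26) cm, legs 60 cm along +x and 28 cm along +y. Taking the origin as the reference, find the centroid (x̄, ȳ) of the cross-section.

vertical leg: A = 20 × 80 = 1600.00, centroid at (10.00, 40.00).
horizontal leg: A = 100 × 26 = 2600.00, centroid at (70.00, 13.00).
gusset: A = ½·60·28 = 840.00, centroid at (40.00, 35.33).
ΣA = 5040.00 cm²
ΣAx̄ = (1600.00)(10.00) + (2600.00)(70.00) + (840.00)(40.00) = 231600.00 cm³
ΣAȳ = (1600.00)(40.00) + (2600.00)(13.00) + (840.00)(35.33) = 127480.00 cm³
x̄ = 231600.00 / 5040.00 = 45.95 cm
ȳ = 127480.00 / 5040.00 = 25.29 cm

x̄ = 45.95 cm, ȳ = 25.29 cm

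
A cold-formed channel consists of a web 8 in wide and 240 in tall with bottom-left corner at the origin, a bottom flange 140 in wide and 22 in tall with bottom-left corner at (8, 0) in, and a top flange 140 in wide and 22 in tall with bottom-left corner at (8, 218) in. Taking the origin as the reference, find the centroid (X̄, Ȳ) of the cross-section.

web: A = 8 × 240 = 1920.00, centroid at (4.00, 120.00).
bottom flange: A = 140 × 22 = 3080.00, centroid at (78.00, 11.00).
top flange: A = 140 × 22 = 3080.00, centroid at (78.00, 229.00).
ΣA = 8080.00 in², ΣAX̄ = 488160.00 in³, ΣAȲ = 969600.00 in³.
X̄ = 488160.00/8080.00 = 60.42 in; Ȳ = 969600.00/8080.00 = 120.00 in.

X̄ = 60.42 in, Ȳ = 120.00 in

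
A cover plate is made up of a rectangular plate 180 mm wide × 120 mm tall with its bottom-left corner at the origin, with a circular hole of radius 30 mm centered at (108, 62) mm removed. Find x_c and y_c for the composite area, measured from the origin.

plate: A = 180 × 120 = 21600.00, centroid at (90.00, 60.00).
hole: A = −π·30² = -2827.43, centroid at (108.00, 62.00).
ΣA = 18772.57 mm²
ΣAx_c = (21600.00)(90.00) + (-2827.43)(108.00) = 1638637.19 mm³
ΣAy_c = (21600.00)(60.00) + (-2827.43)(62.00) = 1120699.13 mm³
x_c = 1638637.19 / 18772.57 = 87.29 mm
y_c = 1120699.13 / 18772.57 = 59.70 mm

x_c = 87.29 mm, y_c = 59.70 mm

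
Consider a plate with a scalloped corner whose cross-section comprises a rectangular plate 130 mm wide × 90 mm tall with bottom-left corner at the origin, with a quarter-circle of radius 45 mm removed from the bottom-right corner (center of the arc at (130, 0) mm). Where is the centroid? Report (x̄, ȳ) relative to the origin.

plate: A = 130 × 90 = 11700.00, centroid at (65.00, 45.00).
removed quarter-circle: A = −¼π·45² = -1590.43, centroid at (110.90, 19.10).
ΣA = 10109.57 mm²
ΣAx̄ = (11700.00)(65.00) + (-1590.43)(110.90) = 584118.93 mm³
ΣAȳ = (11700.00)(45.00) + (-1590.43)(19.10) = 496125.00 mm³
x̄ = 584118.93 / 10109.57 = 57.78 mm
ȳ = 496125.00 / 10109.57 = 49.07 mm

x̄ = 57.78 mm, ȳ = 49.07 mm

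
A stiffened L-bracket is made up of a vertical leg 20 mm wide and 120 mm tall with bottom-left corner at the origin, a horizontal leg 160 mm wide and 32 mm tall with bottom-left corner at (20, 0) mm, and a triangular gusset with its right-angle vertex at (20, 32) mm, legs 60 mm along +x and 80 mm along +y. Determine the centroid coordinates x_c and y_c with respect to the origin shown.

x_c = 63.71 mm, y_c = 36.97 mm

vertical leg: A = 20 × 120 = 2400.00, centroid at (10.00, 60.00).
horizontal leg: A = 160 × 32 = 5120.00, centroid at (100.00, 16.00).
gusset: A = ½·60·80 = 2400.00, centroid at (40.00, 58.67).
ΣA = 9920.00 mm²
ΣAx_c = (2400.00)(10.00) + (5120.00)(100.00) + (2400.00)(40.00) = 632000.00 mm³
ΣAy_c = (2400.00)(60.00) + (5120.00)(16.00) + (2400.00)(58.67) = 366720.00 mm³
x_c = 632000.00 / 9920.00 = 63.71 mm
y_c = 366720.00 / 9920.00 = 36.97 mm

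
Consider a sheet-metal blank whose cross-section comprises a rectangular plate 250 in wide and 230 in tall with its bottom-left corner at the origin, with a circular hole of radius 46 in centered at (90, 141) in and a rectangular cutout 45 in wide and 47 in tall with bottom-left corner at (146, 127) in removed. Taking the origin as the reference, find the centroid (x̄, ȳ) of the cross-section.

x̄ = 127.89 in, ȳ = 109.91 in

plate: A = 250 × 230 = 57500.00, centroid at (125.00, 115.00).
hole 1: A = −π·46² = -6647.61, centroid at (90.00, 141.00).
hole 2: A = −(45 × 47) = -2115.00, centroid at (168.50, 150.50).
ΣA = 48737.39 in², ΣAx̄ = 6232837.60 in³, ΣAȳ = 5356879.48 in³.
x̄ = 6232837.60/48737.39 = 127.89 in; ȳ = 5356879.48/48737.39 = 109.91 in.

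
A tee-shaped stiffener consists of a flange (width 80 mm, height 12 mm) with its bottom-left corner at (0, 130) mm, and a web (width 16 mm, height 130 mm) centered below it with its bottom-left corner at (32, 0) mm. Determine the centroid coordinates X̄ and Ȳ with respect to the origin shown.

web: A = 16 × 130 = 2080.00, centroid at (40.00, 65.00).
flange: A = 80 × 12 = 960.00, centroid at (40.00, 136.00).
ΣA = 3040.00 mm², ΣAX̄ = 121600.00 mm³, ΣAȲ = 265760.00 mm³.
X̄ = 121600.00/3040.00 = 40.00 mm; Ȳ = 265760.00/3040.00 = 87.42 mm.

X̄ = 40.00 mm, Ȳ = 87.42 mm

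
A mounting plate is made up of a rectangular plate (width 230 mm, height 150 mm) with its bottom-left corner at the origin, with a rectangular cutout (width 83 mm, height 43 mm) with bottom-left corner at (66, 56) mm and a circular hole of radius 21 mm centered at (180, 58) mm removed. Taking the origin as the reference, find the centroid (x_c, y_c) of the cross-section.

x_c = 112.86 mm, y_c = 75.50 mm

plate: A = 230 × 150 = 34500.00, centroid at (115.00, 75.00).
hole 1: A = −(83 × 43) = -3569.00, centroid at (107.50, 77.50).
hole 2: A = −π·21² = -1385.44, centroid at (180.00, 58.00).
ΣA = 29545.56 mm²
ΣAx_c = (34500.00)(115.00) + (-3569.00)(107.50) + (-1385.44)(180.00) = 3334452.88 mm³
ΣAy_c = (34500.00)(75.00) + (-3569.00)(77.50) + (-1385.44)(58.00) = 2230546.84 mm³
x_c = 3334452.88 / 29545.56 = 112.86 mm
y_c = 2230546.84 / 29545.56 = 75.50 mm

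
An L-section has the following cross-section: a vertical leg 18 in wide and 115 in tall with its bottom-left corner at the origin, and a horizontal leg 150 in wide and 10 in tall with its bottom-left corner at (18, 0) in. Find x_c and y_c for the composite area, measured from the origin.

vertical leg: A = 18 × 115 = 2070.00, centroid at (9.00, 57.50).
horizontal leg: A = 150 × 10 = 1500.00, centroid at (93.00, 5.00).
ΣA = 3570.00 in²
ΣAx_c = (2070.00)(9.00) + (1500.00)(93.00) = 158130.00 in³
ΣAy_c = (2070.00)(57.50) + (1500.00)(5.00) = 126525.00 in³
x_c = 158130.00 / 3570.00 = 44.29 in
y_c = 126525.00 / 3570.00 = 35.44 in

x_c = 44.29 in, y_c = 35.44 in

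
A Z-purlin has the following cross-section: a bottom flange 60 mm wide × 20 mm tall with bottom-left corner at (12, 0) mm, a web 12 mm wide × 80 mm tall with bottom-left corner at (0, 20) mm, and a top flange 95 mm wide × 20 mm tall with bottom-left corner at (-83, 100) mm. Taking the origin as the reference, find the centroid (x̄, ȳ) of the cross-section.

bottom flange: A = 60 × 20 = 1200.00, centroid at (42.00, 10.00).
web: A = 12 × 80 = 960.00, centroid at (6.00, 60.00).
top flange: A = 95 × 20 = 1900.00, centroid at (-35.50, 110.00).
ΣA = 4060.00 mm²
ΣAx̄ = (1200.00)(42.00) + (960.00)(6.00) + (1900.00)(-35.50) = -11290.00 mm³
ΣAȳ = (1200.00)(10.00) + (960.00)(60.00) + (1900.00)(110.00) = 278600.00 mm³
x̄ = -11290.00 / 4060.00 = -2.78 mm
ȳ = 278600.00 / 4060.00 = 68.62 mm

x̄ = -2.78 mm, ȳ = 68.62 mm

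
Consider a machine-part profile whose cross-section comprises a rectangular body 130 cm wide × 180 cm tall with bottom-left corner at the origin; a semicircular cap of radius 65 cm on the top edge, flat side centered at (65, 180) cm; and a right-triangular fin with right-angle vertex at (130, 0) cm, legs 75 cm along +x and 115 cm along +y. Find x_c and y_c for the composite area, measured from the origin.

rectangular body: A = 130 × 180 = 23400.00, centroid at (65.00, 90.00).
semicircular top: A = ½π·65² = 6636.61, centroid at (65.00, 207.59).
triangular fin: A = ½·75·115 = 4312.50, centroid at (155.00, 38.33).
ΣA = 34349.11 cm², ΣAx_c = 2620817.44 cm³, ΣAy_c = 3648986.44 cm³.
x_c = 2620817.44/34349.11 = 76.30 cm; y_c = 3648986.44/34349.11 = 106.23 cm.

x_c = 76.30 cm, y_c = 106.23 cm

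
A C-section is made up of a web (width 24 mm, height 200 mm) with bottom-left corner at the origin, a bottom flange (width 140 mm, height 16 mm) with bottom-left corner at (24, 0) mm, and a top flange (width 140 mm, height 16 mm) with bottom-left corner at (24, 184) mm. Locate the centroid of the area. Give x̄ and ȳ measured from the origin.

x̄ = 51.59 mm, ȳ = 100.00 mm

web: A = 24 × 200 = 4800.00, centroid at (12.00, 100.00).
bottom flange: A = 140 × 16 = 2240.00, centroid at (94.00, 8.00).
top flange: A = 140 × 16 = 2240.00, centroid at (94.00, 192.00).
ΣA = 9280.00 mm², ΣAx̄ = 478720.00 mm³, ΣAȳ = 928000.00 mm³.
x̄ = 478720.00/9280.00 = 51.59 mm; ȳ = 928000.00/9280.00 = 100.00 mm.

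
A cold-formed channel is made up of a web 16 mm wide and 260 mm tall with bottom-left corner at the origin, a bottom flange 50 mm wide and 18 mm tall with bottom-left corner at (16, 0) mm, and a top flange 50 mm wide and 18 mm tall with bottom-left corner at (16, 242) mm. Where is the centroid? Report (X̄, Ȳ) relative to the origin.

web: A = 16 × 260 = 4160.00, centroid at (8.00, 130.00).
bottom flange: A = 50 × 18 = 900.00, centroid at (41.00, 9.00).
top flange: A = 50 × 18 = 900.00, centroid at (41.00, 251.00).
ΣA = 5960.00 mm²
ΣAX̄ = (4160.00)(8.00) + (900.00)(41.00) + (900.00)(41.00) = 107080.00 mm³
ΣAȲ = (4160.00)(130.00) + (900.00)(9.00) + (900.00)(251.00) = 774800.00 mm³
X̄ = 107080.00 / 5960.00 = 17.97 mm
Ȳ = 774800.00 / 5960.00 = 130.00 mm

X̄ = 17.97 mm, Ȳ = 130.00 mm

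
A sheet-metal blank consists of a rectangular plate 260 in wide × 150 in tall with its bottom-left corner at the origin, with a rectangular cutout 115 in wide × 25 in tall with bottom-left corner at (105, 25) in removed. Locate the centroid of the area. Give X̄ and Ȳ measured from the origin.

plate: A = 260 × 150 = 39000.00, centroid at (130.00, 75.00).
hole: A = −(115 × 25) = -2875.00, centroid at (162.50, 37.50).
ΣA = 36125.00 in²
ΣAX̄ = (39000.00)(130.00) + (-2875.00)(162.50) = 4602812.50 in³
ΣAȲ = (39000.00)(75.00) + (-2875.00)(37.50) = 2817187.50 in³
X̄ = 4602812.50 / 36125.00 = 127.41 in
Ȳ = 2817187.50 / 36125.00 = 77.98 in

X̄ = 127.41 in, Ȳ = 77.98 in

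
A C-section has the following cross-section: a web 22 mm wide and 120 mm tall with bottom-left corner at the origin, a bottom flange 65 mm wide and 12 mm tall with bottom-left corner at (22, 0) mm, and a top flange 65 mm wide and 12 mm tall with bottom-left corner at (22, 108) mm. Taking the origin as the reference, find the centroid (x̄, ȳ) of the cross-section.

x̄ = 27.16 mm, ȳ = 60.00 mm

web: A = 22 × 120 = 2640.00, centroid at (11.00, 60.00).
bottom flange: A = 65 × 12 = 780.00, centroid at (54.50, 6.00).
top flange: A = 65 × 12 = 780.00, centroid at (54.50, 114.00).
ΣA = 4200.00 mm²
ΣAx̄ = (2640.00)(11.00) + (780.00)(54.50) + (780.00)(54.50) = 114060.00 mm³
ΣAȳ = (2640.00)(60.00) + (780.00)(6.00) + (780.00)(114.00) = 252000.00 mm³
x̄ = 114060.00 / 4200.00 = 27.16 mm
ȳ = 252000.00 / 4200.00 = 60.00 mm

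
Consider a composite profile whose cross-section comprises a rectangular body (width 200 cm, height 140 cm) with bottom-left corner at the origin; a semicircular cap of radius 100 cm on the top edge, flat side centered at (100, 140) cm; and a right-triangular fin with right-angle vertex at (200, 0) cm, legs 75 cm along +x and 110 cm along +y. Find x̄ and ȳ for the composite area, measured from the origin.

x̄ = 110.78 cm, ȳ = 104.05 cm

Part | A | x̄ᵢ | ȳᵢ | A·x̄ᵢ | A·ȳᵢ
rectangular body | 28000.00 | 100.00 | 70.00 | 2800000.00 | 1960000.00
semicircular top | 15707.96 | 100.00 | 182.44 | 1570796.33 | 2865781.52
triangular fin | 4125.00 | 225.00 | 36.67 | 928125.00 | 151250.00
Σ | 47832.96 |  |  | 5298921.33 | 4977031.52
x̄ = 5298921.33 / 47832.96 = 110.78 cm
ȳ = 4977031.52 / 47832.96 = 104.05 cm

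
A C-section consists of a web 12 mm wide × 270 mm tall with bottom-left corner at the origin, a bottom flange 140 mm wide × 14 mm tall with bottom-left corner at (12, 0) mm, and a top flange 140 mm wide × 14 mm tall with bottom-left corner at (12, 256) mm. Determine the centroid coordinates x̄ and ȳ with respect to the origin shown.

x̄ = 47.61 mm, ȳ = 135.00 mm

Part | A | x̄ᵢ | ȳᵢ | A·x̄ᵢ | A·ȳᵢ
web | 3240.00 | 6.00 | 135.00 | 19440.00 | 437400.00
bottom flange | 1960.00 | 82.00 | 7.00 | 160720.00 | 13720.00
top flange | 1960.00 | 82.00 | 263.00 | 160720.00 | 515480.00
Σ | 7160.00 |  |  | 340880.00 | 966600.00
x̄ = 340880.00 / 7160.00 = 47.61 mm
ȳ = 966600.00 / 7160.00 = 135.00 mm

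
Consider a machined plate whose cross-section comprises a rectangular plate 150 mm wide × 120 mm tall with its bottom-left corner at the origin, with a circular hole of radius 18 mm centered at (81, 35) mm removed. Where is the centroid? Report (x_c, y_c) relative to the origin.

x_c = 74.64 mm, y_c = 61.50 mm

plate: A = 150 × 120 = 18000.00, centroid at (75.00, 60.00).
hole: A = −π·18² = -1017.88, centroid at (81.00, 35.00).
ΣA = 16982.12 mm², ΣAx_c = 1267552.04 mm³, ΣAy_c = 1044374.34 mm³.
x_c = 1267552.04/16982.12 = 74.64 mm; y_c = 1044374.34/16982.12 = 61.50 mm.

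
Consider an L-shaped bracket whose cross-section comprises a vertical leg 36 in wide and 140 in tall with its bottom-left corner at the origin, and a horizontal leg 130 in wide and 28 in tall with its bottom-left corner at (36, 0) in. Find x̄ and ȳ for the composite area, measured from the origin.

vertical leg: A = 36 × 140 = 5040.00, centroid at (18.00, 70.00).
horizontal leg: A = 130 × 28 = 3640.00, centroid at (101.00, 14.00).
ΣA = 8680.00 in²
ΣAx̄ = (5040.00)(18.00) + (3640.00)(101.00) = 458360.00 in³
ΣAȳ = (5040.00)(70.00) + (3640.00)(14.00) = 403760.00 in³
x̄ = 458360.00 / 8680.00 = 52.81 in
ȳ = 403760.00 / 8680.00 = 46.52 in

x̄ = 52.81 in, ȳ = 46.52 in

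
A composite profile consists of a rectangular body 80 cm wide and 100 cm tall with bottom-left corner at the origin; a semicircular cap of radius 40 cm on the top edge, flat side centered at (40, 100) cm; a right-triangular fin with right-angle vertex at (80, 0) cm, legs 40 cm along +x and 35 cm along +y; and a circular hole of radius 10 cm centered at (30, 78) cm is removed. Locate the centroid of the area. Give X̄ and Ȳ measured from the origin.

Part | A | x̄ᵢ | ȳᵢ | A·x̄ᵢ | A·ȳᵢ
rectangular body | 8000.00 | 40.00 | 50.00 | 320000.00 | 400000.00
semicircular top | 2513.27 | 40.00 | 116.98 | 100530.96 | 293994.08
triangular fin | 700.00 | 93.33 | 11.67 | 65333.33 | 8166.67
hole | -314.16 | 30.00 | 78.00 | -9424.78 | -24504.42
Σ | 10899.11 |  |  | 476439.52 | 677656.32
X̄ = 476439.52 / 10899.11 = 43.71 cm
Ȳ = 677656.32 / 10899.11 = 62.18 cm

X̄ = 43.71 cm, Ȳ = 62.18 cm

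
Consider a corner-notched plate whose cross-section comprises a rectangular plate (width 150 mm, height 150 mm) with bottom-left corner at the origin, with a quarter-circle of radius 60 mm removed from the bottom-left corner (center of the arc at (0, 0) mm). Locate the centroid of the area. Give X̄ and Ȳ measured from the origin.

plate: A = 150 × 150 = 22500.00, centroid at (75.00, 75.00).
removed quarter-circle: A = −¼π·60² = -2827.43, centroid at (25.46, 25.46).
ΣA = 19672.57 mm²
ΣAX̄ = (22500.00)(75.00) + (-2827.43)(25.46) = 1615500.00 mm³
ΣAȲ = (22500.00)(75.00) + (-2827.43)(25.46) = 1615500.00 mm³
X̄ = 1615500.00 / 19672.57 = 82.12 mm
Ȳ = 1615500.00 / 19672.57 = 82.12 mm

X̄ = 82.12 mm, Ȳ = 82.12 mm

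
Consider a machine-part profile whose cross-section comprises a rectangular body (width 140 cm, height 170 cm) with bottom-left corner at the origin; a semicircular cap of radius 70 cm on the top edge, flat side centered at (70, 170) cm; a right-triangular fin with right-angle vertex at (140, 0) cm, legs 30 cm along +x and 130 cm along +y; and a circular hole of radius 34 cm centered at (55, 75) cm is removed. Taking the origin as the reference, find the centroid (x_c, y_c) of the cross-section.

x_c = 77.06 cm, y_c = 113.11 cm

Part | A | x̄ᵢ | ȳᵢ | A·x̄ᵢ | A·ȳᵢ
rectangular body | 23800.00 | 70.00 | 85.00 | 1666000.00 | 2023000.00
semicircular top | 7696.90 | 70.00 | 199.71 | 538783.14 | 1537140.01
triangular fin | 1950.00 | 150.00 | 43.33 | 292500.00 | 84500.00
hole | -3631.68 | 55.00 | 75.00 | -199742.46 | -272376.08
Σ | 29815.22 |  |  | 2297540.68 | 3372263.92
x_c = 2297540.68 / 29815.22 = 77.06 cm
y_c = 3372263.92 / 29815.22 = 113.11 cm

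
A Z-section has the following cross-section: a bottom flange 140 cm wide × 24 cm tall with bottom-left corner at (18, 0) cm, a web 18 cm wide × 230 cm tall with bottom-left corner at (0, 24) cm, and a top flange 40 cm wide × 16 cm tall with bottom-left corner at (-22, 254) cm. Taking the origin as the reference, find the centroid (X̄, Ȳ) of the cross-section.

X̄ = 40.74 cm, Ȳ = 96.25 cm

bottom flange: A = 140 × 24 = 3360.00, centroid at (88.00, 12.00).
web: A = 18 × 230 = 4140.00, centroid at (9.00, 139.00).
top flange: A = 40 × 16 = 640.00, centroid at (-2.00, 262.00).
ΣA = 8140.00 cm²
ΣAX̄ = (3360.00)(88.00) + (4140.00)(9.00) + (640.00)(-2.00) = 331660.00 cm³
ΣAȲ = (3360.00)(12.00) + (4140.00)(139.00) + (640.00)(262.00) = 783460.00 cm³
X̄ = 331660.00 / 8140.00 = 40.74 cm
Ȳ = 783460.00 / 8140.00 = 96.25 cm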